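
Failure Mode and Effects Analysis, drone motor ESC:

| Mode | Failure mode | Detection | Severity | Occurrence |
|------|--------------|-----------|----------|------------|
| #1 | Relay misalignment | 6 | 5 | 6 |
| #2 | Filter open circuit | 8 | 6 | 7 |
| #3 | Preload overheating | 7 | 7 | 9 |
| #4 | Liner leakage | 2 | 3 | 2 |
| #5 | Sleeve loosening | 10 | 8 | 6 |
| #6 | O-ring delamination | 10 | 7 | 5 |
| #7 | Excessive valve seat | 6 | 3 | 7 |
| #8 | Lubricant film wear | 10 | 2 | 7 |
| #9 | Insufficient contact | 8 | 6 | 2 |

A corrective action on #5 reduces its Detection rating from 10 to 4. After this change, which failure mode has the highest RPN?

#3

RPN = Severity × Occurrence × Detection:
  #1: 5 × 6 × 6 = 180
  #2: 6 × 7 × 8 = 336
  #3: 7 × 9 × 7 = 441
  #4: 3 × 2 × 2 = 12
  #5: 8 × 6 × 10 = 480
  #6: 7 × 5 × 10 = 350
  #7: 3 × 7 × 6 = 126
  #8: 2 × 7 × 10 = 140
  #9: 6 × 2 × 8 = 96
After action: #5 → 8 × 6 × 4 = 192.
Revised RPNs: #3=441, #6=350, #2=336, #5=192, #1=180, #8=140, #7=126, #9=96, #4=12.
Highest is now #3 (441).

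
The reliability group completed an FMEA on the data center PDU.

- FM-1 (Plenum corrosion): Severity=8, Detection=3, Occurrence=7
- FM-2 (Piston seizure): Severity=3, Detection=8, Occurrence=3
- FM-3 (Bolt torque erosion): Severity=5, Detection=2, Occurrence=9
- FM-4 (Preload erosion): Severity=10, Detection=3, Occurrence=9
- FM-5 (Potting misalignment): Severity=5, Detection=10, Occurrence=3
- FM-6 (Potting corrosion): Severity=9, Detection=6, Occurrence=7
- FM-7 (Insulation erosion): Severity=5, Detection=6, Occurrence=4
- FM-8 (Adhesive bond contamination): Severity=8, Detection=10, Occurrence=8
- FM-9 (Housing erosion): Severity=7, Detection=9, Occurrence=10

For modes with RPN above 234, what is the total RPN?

RPN = Severity × Occurrence × Detection:
  FM-1: 8 × 7 × 3 = 168
  FM-2: 3 × 3 × 8 = 72
  FM-3: 5 × 9 × 2 = 90
  FM-4: 10 × 9 × 3 = 270
  FM-5: 5 × 3 × 10 = 150
  FM-6: 9 × 7 × 6 = 378
  FM-7: 5 × 4 × 6 = 120
  FM-8: 8 × 8 × 10 = 640
  FM-9: 7 × 10 × 9 = 630
RPN > 234: FM-4 (270), FM-6 (378), FM-8 (640), FM-9 (630).
Sum: 270 + 378 + 640 + 630 = 1918.

1918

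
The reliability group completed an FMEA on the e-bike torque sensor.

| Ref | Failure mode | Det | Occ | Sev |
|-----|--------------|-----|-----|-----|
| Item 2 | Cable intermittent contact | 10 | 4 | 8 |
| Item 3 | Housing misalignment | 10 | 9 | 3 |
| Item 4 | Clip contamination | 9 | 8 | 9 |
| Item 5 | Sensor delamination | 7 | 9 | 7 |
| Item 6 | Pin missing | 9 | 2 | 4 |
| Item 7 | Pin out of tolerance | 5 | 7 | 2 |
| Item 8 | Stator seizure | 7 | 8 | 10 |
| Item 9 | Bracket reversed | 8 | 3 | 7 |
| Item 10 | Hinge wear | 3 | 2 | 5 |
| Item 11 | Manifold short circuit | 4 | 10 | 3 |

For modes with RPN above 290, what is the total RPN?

1969

RPN = Severity × Occurrence × Detection:
  Item 2: 8 × 4 × 10 = 320
  Item 3: 3 × 9 × 10 = 270
  Item 4: 9 × 8 × 9 = 648
  Item 5: 7 × 9 × 7 = 441
  Item 6: 4 × 2 × 9 = 72
  Item 7: 2 × 7 × 5 = 70
  Item 8: 10 × 8 × 7 = 560
  Item 9: 7 × 3 × 8 = 168
  Item 10: 5 × 2 × 3 = 30
  Item 11: 3 × 10 × 4 = 120
RPN > 290: Item 2 (320), Item 4 (648), Item 5 (441), Item 8 (560).
Sum: 320 + 648 + 441 + 560 = 1969.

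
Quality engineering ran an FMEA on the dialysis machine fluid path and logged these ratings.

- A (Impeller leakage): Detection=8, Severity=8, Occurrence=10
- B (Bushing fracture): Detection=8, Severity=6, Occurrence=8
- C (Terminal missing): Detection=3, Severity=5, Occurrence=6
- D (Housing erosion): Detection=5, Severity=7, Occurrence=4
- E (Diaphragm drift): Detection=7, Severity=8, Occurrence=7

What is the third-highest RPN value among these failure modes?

RPN = Severity × Occurrence × Detection:
  A: 8 × 10 × 8 = 640
  B: 6 × 8 × 8 = 384
  C: 5 × 6 × 3 = 90
  D: 7 × 4 × 5 = 140
  E: 8 × 7 × 7 = 392
Sorted descending: 640, 392, 384, 140, 90.
The third-highest RPN is 384 (B).

384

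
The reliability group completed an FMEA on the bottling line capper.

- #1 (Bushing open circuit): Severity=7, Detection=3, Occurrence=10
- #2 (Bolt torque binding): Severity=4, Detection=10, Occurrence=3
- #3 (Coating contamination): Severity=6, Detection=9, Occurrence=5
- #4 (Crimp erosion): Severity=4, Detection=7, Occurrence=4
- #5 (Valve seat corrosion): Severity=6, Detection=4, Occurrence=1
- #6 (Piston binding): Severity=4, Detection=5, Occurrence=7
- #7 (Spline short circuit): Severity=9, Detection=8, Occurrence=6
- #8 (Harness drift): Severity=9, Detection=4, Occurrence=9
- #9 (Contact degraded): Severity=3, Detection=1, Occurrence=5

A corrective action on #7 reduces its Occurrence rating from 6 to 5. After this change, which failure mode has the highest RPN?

RPN = Severity × Occurrence × Detection:
  #1: 7 × 10 × 3 = 210
  #2: 4 × 3 × 10 = 120
  #3: 6 × 5 × 9 = 270
  #4: 4 × 4 × 7 = 112
  #5: 6 × 1 × 4 = 24
  #6: 4 × 7 × 5 = 140
  #7: 9 × 6 × 8 = 432
  #8: 9 × 9 × 4 = 324
  #9: 3 × 5 × 1 = 15
After action: #7 → 9 × 5 × 8 = 360.
Revised RPNs: #7=360, #8=324, #3=270, #1=210, #6=140, #2=120, #4=112, #5=24, #9=15.
Highest is now #7 (360).

#7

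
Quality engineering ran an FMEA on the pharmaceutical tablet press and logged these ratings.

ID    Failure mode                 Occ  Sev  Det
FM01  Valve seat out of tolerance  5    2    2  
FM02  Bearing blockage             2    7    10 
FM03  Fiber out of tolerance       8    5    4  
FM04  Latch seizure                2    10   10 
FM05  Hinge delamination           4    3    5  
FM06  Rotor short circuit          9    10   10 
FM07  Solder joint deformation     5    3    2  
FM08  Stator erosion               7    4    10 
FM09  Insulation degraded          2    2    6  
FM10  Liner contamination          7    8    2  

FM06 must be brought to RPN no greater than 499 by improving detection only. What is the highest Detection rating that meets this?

5

FM06: S=10, O=9, D=10 → current RPN = 900.
Fixed product = 90. Need 90 × D ≤ 499, so D ≤ 499/90 = 5.54.
Maximum integer Detection rating = 5 (gives RPN 450; D=6 would give 540 > 499).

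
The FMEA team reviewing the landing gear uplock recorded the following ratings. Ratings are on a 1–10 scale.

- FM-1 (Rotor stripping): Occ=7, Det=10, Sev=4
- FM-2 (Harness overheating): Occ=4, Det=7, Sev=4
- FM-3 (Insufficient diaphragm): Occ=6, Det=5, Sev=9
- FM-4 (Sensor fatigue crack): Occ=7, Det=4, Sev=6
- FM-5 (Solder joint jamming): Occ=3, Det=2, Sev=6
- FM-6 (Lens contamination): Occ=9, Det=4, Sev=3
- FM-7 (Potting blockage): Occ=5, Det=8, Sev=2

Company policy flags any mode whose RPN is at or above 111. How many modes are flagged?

RPN = Severity × Occurrence × Detection:
  FM-1: 4 × 7 × 10 = 280
  FM-2: 4 × 4 × 7 = 112
  FM-3: 9 × 6 × 5 = 270
  FM-4: 6 × 7 × 4 = 168
  FM-5: 6 × 3 × 2 = 36
  FM-6: 3 × 9 × 4 = 108
  FM-7: 2 × 5 × 8 = 80
Modes with RPN ≥ 111: FM-1 (280), FM-2 (112), FM-3 (270), FM-4 (168) → 4.

4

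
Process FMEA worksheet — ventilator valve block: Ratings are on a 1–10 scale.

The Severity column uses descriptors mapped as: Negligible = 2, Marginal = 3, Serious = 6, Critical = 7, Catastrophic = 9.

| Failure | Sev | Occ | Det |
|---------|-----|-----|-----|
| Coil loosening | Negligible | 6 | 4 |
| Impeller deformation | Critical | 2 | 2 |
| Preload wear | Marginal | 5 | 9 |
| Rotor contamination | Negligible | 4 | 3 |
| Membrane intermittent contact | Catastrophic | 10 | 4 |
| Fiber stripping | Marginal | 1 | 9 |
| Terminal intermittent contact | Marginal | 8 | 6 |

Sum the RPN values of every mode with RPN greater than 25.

RPN = Severity × Occurrence × Detection:
  Coil loosening: 2 × 6 × 4 = 48
  Impeller deformation: 7 × 2 × 2 = 28
  Preload wear: 3 × 5 × 9 = 135
  Rotor contamination: 2 × 4 × 3 = 24
  Membrane intermittent contact: 9 × 10 × 4 = 360
  Fiber stripping: 3 × 1 × 9 = 27
  Terminal intermittent contact: 3 × 8 × 6 = 144
RPN > 25: Coil loosening (48), Impeller deformation (28), Preload wear (135), Membrane intermittent contact (360), Fiber stripping (27), Terminal intermittent contact (144).
Sum: 48 + 28 + 135 + 360 + 27 + 144 = 742.

742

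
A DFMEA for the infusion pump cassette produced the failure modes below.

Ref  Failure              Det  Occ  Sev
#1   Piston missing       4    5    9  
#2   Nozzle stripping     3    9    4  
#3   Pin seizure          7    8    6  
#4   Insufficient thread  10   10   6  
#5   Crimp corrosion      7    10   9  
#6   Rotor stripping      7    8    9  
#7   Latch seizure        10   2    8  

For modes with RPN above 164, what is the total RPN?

RPN = Severity × Occurrence × Detection:
  #1: 9 × 5 × 4 = 180
  #2: 4 × 9 × 3 = 108
  #3: 6 × 8 × 7 = 336
  #4: 6 × 10 × 10 = 600
  #5: 9 × 10 × 7 = 630
  #6: 9 × 8 × 7 = 504
  #7: 8 × 2 × 10 = 160
RPN > 164: #1 (180), #3 (336), #4 (600), #5 (630), #6 (504).
Sum: 180 + 336 + 600 + 630 + 504 = 2250.

2250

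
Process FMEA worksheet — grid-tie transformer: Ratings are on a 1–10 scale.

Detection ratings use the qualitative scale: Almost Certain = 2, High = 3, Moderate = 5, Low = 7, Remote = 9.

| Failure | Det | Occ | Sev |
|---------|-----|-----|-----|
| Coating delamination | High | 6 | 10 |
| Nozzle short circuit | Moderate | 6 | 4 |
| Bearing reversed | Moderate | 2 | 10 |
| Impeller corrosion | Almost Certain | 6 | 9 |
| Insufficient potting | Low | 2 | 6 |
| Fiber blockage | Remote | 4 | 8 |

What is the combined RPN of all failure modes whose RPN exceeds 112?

588

RPN = Severity × Occurrence × Detection:
  Coating delamination: 10 × 6 × 3 = 180
  Nozzle short circuit: 4 × 6 × 5 = 120
  Bearing reversed: 10 × 2 × 5 = 100
  Impeller corrosion: 9 × 6 × 2 = 108
  Insufficient potting: 6 × 2 × 7 = 84
  Fiber blockage: 8 × 4 × 9 = 288
RPN > 112: Coating delamination (180), Nozzle short circuit (120), Fiber blockage (288).
Sum: 180 + 120 + 288 = 588.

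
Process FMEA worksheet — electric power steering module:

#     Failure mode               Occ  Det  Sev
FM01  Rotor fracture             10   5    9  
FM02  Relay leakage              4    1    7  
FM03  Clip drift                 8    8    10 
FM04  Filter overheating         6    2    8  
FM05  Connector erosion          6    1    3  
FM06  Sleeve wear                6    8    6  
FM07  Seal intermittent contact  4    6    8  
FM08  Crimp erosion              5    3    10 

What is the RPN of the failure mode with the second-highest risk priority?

450

RPN = Severity × Occurrence × Detection:
  FM01: 9 × 10 × 5 = 450
  FM02: 7 × 4 × 1 = 28
  FM03: 10 × 8 × 8 = 640
  FM04: 8 × 6 × 2 = 96
  FM05: 3 × 6 × 1 = 18
  FM06: 6 × 6 × 8 = 288
  FM07: 8 × 4 × 6 = 192
  FM08: 10 × 5 × 3 = 150
Sorted descending: 640, 450, 288, 192, 150, 96, 28, 18.
The second-highest RPN is 450 (FM01).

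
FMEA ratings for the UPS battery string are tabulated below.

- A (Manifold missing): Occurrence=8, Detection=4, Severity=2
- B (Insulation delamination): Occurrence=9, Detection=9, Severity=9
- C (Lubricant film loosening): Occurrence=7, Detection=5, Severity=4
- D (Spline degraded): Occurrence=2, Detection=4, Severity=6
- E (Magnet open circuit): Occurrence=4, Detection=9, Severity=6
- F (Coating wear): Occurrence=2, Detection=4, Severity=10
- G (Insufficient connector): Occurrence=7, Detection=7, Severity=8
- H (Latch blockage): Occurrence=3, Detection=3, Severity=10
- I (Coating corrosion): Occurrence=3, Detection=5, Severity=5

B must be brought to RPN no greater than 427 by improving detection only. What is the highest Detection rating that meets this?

5

B: S=9, O=9, D=9 → current RPN = 729.
Fixed product = 81. Need 81 × D ≤ 427, so D ≤ 427/81 = 5.27.
Maximum integer Detection rating = 5 (gives RPN 405; D=6 would give 486 > 427).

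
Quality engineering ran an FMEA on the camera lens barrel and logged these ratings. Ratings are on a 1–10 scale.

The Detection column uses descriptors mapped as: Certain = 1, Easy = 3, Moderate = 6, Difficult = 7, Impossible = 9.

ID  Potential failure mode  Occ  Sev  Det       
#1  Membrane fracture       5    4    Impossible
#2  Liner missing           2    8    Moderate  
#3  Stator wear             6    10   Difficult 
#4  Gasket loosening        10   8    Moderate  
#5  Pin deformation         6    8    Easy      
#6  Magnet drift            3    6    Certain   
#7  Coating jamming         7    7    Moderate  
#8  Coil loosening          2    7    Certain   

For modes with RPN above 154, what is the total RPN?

1374

RPN = Severity × Occurrence × Detection:
  #1: 4 × 5 × 9 = 180
  #2: 8 × 2 × 6 = 96
  #3: 10 × 6 × 7 = 420
  #4: 8 × 10 × 6 = 480
  #5: 8 × 6 × 3 = 144
  #6: 6 × 3 × 1 = 18
  #7: 7 × 7 × 6 = 294
  #8: 7 × 2 × 1 = 14
RPN > 154: #1 (180), #3 (420), #4 (480), #7 (294).
Sum: 180 + 420 + 480 + 294 = 1374.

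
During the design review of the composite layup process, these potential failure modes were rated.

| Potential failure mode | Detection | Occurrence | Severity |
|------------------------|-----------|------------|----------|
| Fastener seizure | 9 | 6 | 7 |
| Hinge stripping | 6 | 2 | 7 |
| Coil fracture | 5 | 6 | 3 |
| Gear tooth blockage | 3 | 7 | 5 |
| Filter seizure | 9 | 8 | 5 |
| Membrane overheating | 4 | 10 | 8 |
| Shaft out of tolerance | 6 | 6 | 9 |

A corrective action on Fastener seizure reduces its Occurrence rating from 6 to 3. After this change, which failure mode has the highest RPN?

RPN = Severity × Occurrence × Detection:
  Fastener seizure: 7 × 6 × 9 = 378
  Hinge stripping: 7 × 2 × 6 = 84
  Coil fracture: 3 × 6 × 5 = 90
  Gear tooth blockage: 5 × 7 × 3 = 105
  Filter seizure: 5 × 8 × 9 = 360
  Membrane overheating: 8 × 10 × 4 = 320
  Shaft out of tolerance: 9 × 6 × 6 = 324
After action: Fastener seizure → 7 × 3 × 9 = 189.
Revised RPNs: Filter seizure=360, Shaft out of tolerance=324, Membrane overheating=320, Fastener seizure=189, Gear tooth blockage=105, Coil fracture=90, Hinge stripping=84.
Highest is now Filter seizure (360).

Filter seizure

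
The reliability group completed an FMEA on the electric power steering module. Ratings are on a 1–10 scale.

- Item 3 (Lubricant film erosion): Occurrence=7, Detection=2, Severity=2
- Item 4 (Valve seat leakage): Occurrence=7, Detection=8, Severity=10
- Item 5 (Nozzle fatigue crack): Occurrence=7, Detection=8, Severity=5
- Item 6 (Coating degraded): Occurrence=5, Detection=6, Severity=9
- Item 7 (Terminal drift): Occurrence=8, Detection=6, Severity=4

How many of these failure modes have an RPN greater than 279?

RPN = Severity × Occurrence × Detection:
  Item 3: 2 × 7 × 2 = 28
  Item 4: 10 × 7 × 8 = 560
  Item 5: 5 × 7 × 8 = 280
  Item 6: 9 × 5 × 6 = 270
  Item 7: 4 × 8 × 6 = 192
Modes with RPN > 279: Item 4 (560), Item 5 (280) → 2.

2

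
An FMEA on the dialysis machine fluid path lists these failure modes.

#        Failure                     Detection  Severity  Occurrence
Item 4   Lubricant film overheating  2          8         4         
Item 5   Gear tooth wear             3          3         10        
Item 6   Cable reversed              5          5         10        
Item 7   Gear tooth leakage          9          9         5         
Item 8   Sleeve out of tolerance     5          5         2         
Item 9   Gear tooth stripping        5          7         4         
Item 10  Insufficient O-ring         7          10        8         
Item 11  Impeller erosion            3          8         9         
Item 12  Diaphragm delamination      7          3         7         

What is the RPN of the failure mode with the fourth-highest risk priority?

RPN = Severity × Occurrence × Detection:
  Item 4: 8 × 4 × 2 = 64
  Item 5: 3 × 10 × 3 = 90
  Item 6: 5 × 10 × 5 = 250
  Item 7: 9 × 5 × 9 = 405
  Item 8: 5 × 2 × 5 = 50
  Item 9: 7 × 4 × 5 = 140
  Item 10: 10 × 8 × 7 = 560
  Item 11: 8 × 9 × 3 = 216
  Item 12: 3 × 7 × 7 = 147
Sorted descending: 560, 405, 250, 216, 147, 140, 90, 64, 50.
The fourth-highest RPN is 216 (Item 11).

216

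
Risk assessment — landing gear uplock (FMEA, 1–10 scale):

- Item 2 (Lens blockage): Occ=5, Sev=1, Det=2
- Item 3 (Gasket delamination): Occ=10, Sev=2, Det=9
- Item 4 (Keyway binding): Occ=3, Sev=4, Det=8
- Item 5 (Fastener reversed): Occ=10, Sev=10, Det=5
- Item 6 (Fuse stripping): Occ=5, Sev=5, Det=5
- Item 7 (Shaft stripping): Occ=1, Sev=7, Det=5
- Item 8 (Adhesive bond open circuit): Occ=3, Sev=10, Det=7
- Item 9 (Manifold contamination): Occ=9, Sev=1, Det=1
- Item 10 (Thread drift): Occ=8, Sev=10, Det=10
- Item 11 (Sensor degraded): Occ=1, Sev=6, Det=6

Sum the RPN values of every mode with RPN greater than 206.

RPN = Severity × Occurrence × Detection:
  Item 2: 1 × 5 × 2 = 10
  Item 3: 2 × 10 × 9 = 180
  Item 4: 4 × 3 × 8 = 96
  Item 5: 10 × 10 × 5 = 500
  Item 6: 5 × 5 × 5 = 125
  Item 7: 7 × 1 × 5 = 35
  Item 8: 10 × 3 × 7 = 210
  Item 9: 1 × 9 × 1 = 9
  Item 10: 10 × 8 × 10 = 800
  Item 11: 6 × 1 × 6 = 36
RPN > 206: Item 5 (500), Item 8 (210), Item 10 (800).
Sum: 500 + 210 + 800 = 1510.

1510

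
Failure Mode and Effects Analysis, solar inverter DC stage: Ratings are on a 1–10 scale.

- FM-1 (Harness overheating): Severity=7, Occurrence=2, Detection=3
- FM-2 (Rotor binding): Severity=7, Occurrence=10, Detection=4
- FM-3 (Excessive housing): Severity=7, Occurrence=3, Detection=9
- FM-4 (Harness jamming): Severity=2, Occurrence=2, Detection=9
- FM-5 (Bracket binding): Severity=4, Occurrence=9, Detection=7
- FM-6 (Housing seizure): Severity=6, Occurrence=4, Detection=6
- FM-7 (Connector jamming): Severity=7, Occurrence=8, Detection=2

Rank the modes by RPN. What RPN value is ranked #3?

RPN = Severity × Occurrence × Detection:
  FM-1: 7 × 2 × 3 = 42
  FM-2: 7 × 10 × 4 = 280
  FM-3: 7 × 3 × 9 = 189
  FM-4: 2 × 2 × 9 = 36
  FM-5: 4 × 9 × 7 = 252
  FM-6: 6 × 4 × 6 = 144
  FM-7: 7 × 8 × 2 = 112
Sorted descending: 280, 252, 189, 144, 112, 42, 36.
The third-highest RPN is 189 (FM-3).

189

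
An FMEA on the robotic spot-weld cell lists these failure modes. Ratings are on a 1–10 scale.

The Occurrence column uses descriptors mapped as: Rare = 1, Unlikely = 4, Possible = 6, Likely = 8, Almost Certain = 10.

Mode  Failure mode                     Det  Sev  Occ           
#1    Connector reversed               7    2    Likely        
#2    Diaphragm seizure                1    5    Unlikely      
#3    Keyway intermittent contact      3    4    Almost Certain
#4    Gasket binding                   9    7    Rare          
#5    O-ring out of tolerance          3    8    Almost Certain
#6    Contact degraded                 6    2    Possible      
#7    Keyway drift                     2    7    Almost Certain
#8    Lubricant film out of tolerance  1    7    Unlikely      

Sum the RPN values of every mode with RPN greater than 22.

775

RPN = Severity × Occurrence × Detection:
  #1: 2 × 8 × 7 = 112
  #2: 5 × 4 × 1 = 20
  #3: 4 × 10 × 3 = 120
  #4: 7 × 1 × 9 = 63
  #5: 8 × 10 × 3 = 240
  #6: 2 × 6 × 6 = 72
  #7: 7 × 10 × 2 = 140
  #8: 7 × 4 × 1 = 28
RPN > 22: #1 (112), #3 (120), #4 (63), #5 (240), #6 (72), #7 (140), #8 (28).
Sum: 112 + 120 + 63 + 240 + 72 + 140 + 28 = 775.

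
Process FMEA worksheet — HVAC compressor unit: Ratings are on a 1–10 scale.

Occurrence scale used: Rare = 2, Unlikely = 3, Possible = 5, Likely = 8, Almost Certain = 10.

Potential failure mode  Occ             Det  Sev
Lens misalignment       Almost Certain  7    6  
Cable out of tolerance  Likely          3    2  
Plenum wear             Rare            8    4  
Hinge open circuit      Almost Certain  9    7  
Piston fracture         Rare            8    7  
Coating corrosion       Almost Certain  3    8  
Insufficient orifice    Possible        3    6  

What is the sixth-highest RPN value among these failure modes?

RPN = Severity × Occurrence × Detection:
  Lens misalignment: 6 × 10 × 7 = 420
  Cable out of tolerance: 2 × 8 × 3 = 48
  Plenum wear: 4 × 2 × 8 = 64
  Hinge open circuit: 7 × 10 × 9 = 630
  Piston fracture: 7 × 2 × 8 = 112
  Coating corrosion: 8 × 10 × 3 = 240
  Insufficient orifice: 6 × 5 × 3 = 90
Sorted descending: 630, 420, 240, 112, 90, 64, 48.
The sixth-highest RPN is 64 (Plenum wear).

64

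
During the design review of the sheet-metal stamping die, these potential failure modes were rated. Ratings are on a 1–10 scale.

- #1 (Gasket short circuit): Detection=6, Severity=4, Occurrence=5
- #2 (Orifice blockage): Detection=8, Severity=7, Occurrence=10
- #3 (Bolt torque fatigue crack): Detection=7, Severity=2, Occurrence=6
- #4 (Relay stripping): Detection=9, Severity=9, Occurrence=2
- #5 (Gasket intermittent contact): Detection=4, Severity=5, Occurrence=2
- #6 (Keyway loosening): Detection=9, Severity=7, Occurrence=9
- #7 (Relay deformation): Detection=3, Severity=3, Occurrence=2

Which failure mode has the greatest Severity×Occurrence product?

#2

Criticality = Severity × Occurrence:
  #1: 4 × 5 = 20
  #2: 7 × 10 = 70
  #3: 2 × 6 = 12
  #4: 9 × 2 = 18
  #5: 5 × 2 = 10
  #6: 7 × 9 = 63
  #7: 3 × 2 = 6
Highest criticality is 70 → #2.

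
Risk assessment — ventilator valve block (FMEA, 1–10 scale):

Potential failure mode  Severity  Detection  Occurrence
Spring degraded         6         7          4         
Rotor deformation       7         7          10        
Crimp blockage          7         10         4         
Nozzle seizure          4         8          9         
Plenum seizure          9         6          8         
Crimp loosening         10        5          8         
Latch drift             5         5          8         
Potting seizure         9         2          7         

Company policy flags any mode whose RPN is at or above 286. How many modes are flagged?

RPN = Severity × Occurrence × Detection:
  Spring degraded: 6 × 4 × 7 = 168
  Rotor deformation: 7 × 10 × 7 = 490
  Crimp blockage: 7 × 4 × 10 = 280
  Nozzle seizure: 4 × 9 × 8 = 288
  Plenum seizure: 9 × 8 × 6 = 432
  Crimp loosening: 10 × 8 × 5 = 400
  Latch drift: 5 × 8 × 5 = 200
  Potting seizure: 9 × 7 × 2 = 126
Modes with RPN ≥ 286: Rotor deformation (490), Nozzle seizure (288), Plenum seizure (432), Crimp loosening (400) → 4.

4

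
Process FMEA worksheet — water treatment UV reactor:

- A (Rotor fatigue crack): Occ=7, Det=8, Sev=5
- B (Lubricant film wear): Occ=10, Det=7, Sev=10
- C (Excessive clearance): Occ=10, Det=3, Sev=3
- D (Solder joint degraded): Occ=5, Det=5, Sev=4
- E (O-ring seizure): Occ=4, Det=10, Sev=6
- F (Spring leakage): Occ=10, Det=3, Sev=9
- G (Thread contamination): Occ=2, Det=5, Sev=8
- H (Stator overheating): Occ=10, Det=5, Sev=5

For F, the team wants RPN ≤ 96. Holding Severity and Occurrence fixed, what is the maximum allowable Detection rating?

1

F: S=9, O=10, D=3 → current RPN = 270.
Fixed product = 90. Need 90 × D ≤ 96, so D ≤ 96/90 = 1.07.
Maximum integer Detection rating = 1 (gives RPN 90; D=2 would give 180 > 96).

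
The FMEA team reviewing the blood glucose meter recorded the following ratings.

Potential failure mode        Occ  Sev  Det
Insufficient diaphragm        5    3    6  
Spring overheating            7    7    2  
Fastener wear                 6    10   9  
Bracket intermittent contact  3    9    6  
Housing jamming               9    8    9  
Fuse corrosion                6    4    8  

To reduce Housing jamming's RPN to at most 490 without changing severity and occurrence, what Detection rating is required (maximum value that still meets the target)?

6

Housing jamming: S=8, O=9, D=9 → current RPN = 648.
Fixed product = 72. Need 72 × D ≤ 490, so D ≤ 490/72 = 6.81.
Maximum integer Detection rating = 6 (gives RPN 432; D=7 would give 504 > 490).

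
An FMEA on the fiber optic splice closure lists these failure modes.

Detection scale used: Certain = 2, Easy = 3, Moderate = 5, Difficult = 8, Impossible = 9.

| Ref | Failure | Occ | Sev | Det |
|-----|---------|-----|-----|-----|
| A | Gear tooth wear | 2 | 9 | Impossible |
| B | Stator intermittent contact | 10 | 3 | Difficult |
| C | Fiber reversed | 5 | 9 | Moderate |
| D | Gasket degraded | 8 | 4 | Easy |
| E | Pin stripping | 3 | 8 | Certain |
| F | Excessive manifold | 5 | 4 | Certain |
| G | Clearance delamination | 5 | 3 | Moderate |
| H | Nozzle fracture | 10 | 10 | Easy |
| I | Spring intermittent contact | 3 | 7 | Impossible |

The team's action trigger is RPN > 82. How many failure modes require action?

6

RPN = Severity × Occurrence × Detection:
  A: 9 × 2 × 9 = 162
  B: 3 × 10 × 8 = 240
  C: 9 × 5 × 5 = 225
  D: 4 × 8 × 3 = 96
  E: 8 × 3 × 2 = 48
  F: 4 × 5 × 2 = 40
  G: 3 × 5 × 5 = 75
  H: 10 × 10 × 3 = 300
  I: 7 × 3 × 9 = 189
Modes with RPN > 82: A (162), B (240), C (225), D (96), H (300), I (189) → 6.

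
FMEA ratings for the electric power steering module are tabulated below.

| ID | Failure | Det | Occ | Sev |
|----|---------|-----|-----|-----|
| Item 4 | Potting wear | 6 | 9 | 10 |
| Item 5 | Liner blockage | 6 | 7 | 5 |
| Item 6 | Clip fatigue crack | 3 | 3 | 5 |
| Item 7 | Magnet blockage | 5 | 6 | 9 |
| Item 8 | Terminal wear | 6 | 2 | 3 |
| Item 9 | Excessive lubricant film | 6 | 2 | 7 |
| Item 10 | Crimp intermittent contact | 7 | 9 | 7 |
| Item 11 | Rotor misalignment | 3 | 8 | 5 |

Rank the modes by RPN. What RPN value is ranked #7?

45

RPN = Severity × Occurrence × Detection:
  Item 4: 10 × 9 × 6 = 540
  Item 5: 5 × 7 × 6 = 210
  Item 6: 5 × 3 × 3 = 45
  Item 7: 9 × 6 × 5 = 270
  Item 8: 3 × 2 × 6 = 36
  Item 9: 7 × 2 × 6 = 84
  Item 10: 7 × 9 × 7 = 441
  Item 11: 5 × 8 × 3 = 120
Sorted descending: 540, 441, 270, 210, 120, 84, 45, 36.
The seventh-highest RPN is 45 (Item 6).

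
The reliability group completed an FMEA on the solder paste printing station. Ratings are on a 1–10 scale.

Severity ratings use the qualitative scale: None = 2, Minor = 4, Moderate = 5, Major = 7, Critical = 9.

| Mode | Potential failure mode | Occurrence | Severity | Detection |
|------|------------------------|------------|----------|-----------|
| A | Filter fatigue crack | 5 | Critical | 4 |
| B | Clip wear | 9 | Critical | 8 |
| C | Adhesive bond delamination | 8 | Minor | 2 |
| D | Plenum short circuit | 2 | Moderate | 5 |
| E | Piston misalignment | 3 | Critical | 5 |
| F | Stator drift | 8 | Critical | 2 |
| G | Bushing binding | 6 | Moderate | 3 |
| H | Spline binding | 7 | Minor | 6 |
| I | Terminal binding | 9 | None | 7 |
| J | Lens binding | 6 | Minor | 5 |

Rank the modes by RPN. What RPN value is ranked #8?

90

RPN = Severity × Occurrence × Detection:
  A: 9 × 5 × 4 = 180
  B: 9 × 9 × 8 = 648
  C: 4 × 8 × 2 = 64
  D: 5 × 2 × 5 = 50
  E: 9 × 3 × 5 = 135
  F: 9 × 8 × 2 = 144
  G: 5 × 6 × 3 = 90
  H: 4 × 7 × 6 = 168
  I: 2 × 9 × 7 = 126
  J: 4 × 6 × 5 = 120
Sorted descending: 648, 180, 168, 144, 135, 126, 120, 90, 64, 50.
The eighth-highest RPN is 90 (G).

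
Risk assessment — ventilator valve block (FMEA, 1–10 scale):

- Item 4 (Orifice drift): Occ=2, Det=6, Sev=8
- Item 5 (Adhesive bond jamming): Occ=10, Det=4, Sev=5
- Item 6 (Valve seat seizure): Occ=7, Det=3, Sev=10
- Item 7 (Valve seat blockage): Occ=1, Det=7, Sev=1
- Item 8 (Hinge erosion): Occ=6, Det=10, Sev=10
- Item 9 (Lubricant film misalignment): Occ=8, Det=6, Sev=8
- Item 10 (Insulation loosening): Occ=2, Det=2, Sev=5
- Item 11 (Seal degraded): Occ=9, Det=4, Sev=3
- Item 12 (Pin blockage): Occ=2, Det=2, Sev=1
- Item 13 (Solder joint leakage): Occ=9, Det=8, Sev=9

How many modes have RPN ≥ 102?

RPN = Severity × Occurrence × Detection:
  Item 4: 8 × 2 × 6 = 96
  Item 5: 5 × 10 × 4 = 200
  Item 6: 10 × 7 × 3 = 210
  Item 7: 1 × 1 × 7 = 7
  Item 8: 10 × 6 × 10 = 600
  Item 9: 8 × 8 × 6 = 384
  Item 10: 5 × 2 × 2 = 20
  Item 11: 3 × 9 × 4 = 108
  Item 12: 1 × 2 × 2 = 4
  Item 13: 9 × 9 × 8 = 648
Modes with RPN ≥ 102: Item 5 (200), Item 6 (210), Item 8 (600), Item 9 (384), Item 11 (108), Item 13 (648) → 6.

6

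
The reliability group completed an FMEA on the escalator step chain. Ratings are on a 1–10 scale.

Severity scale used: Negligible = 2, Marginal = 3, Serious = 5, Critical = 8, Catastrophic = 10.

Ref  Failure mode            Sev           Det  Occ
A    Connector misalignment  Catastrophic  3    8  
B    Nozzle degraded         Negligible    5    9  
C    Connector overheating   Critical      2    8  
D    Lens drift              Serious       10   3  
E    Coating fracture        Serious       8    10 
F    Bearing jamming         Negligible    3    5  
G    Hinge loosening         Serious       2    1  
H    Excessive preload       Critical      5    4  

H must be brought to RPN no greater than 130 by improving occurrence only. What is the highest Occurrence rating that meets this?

3

H: S=8, O=4, D=5 → current RPN = 160.
Fixed product = 40. Need 40 × O ≤ 130, so O ≤ 130/40 = 3.25.
Maximum integer Occurrence rating = 3 (gives RPN 120; O=4 would give 160 > 130).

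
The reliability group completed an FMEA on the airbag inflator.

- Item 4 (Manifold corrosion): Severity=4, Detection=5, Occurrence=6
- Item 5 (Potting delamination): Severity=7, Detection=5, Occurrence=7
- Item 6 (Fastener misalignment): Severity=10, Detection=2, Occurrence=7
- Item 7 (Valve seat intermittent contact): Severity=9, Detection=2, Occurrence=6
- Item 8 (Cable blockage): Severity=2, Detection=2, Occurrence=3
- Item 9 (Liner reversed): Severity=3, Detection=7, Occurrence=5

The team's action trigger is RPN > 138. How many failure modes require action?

2

RPN = Severity × Occurrence × Detection:
  Item 4: 4 × 6 × 5 = 120
  Item 5: 7 × 7 × 5 = 245
  Item 6: 10 × 7 × 2 = 140
  Item 7: 9 × 6 × 2 = 108
  Item 8: 2 × 3 × 2 = 12
  Item 9: 3 × 5 × 7 = 105
Modes with RPN > 138: Item 5 (245), Item 6 (140) → 2.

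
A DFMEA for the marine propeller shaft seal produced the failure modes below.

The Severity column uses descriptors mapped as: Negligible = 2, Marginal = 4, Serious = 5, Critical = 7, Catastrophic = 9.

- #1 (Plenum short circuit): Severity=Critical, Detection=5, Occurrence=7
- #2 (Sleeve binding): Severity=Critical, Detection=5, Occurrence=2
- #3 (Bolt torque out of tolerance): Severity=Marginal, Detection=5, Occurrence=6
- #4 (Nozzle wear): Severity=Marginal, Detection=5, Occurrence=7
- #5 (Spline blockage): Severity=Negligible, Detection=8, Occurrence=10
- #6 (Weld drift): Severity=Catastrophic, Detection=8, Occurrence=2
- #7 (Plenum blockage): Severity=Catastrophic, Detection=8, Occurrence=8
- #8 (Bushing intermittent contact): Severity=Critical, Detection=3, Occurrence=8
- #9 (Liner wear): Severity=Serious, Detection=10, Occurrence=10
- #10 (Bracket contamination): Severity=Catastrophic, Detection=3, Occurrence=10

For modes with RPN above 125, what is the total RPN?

RPN = Severity × Occurrence × Detection:
  #1: 7 × 7 × 5 = 245
  #2: 7 × 2 × 5 = 70
  #3: 4 × 6 × 5 = 120
  #4: 4 × 7 × 5 = 140
  #5: 2 × 10 × 8 = 160
  #6: 9 × 2 × 8 = 144
  #7: 9 × 8 × 8 = 576
  #8: 7 × 8 × 3 = 168
  #9: 5 × 10 × 10 = 500
  #10: 9 × 10 × 3 = 270
RPN > 125: #1 (245), #4 (140), #5 (160), #6 (144), #7 (576), #8 (168), #9 (500), #10 (270).
Sum: 245 + 140 + 160 + 144 + 576 + 168 + 500 + 270 = 2203.

2203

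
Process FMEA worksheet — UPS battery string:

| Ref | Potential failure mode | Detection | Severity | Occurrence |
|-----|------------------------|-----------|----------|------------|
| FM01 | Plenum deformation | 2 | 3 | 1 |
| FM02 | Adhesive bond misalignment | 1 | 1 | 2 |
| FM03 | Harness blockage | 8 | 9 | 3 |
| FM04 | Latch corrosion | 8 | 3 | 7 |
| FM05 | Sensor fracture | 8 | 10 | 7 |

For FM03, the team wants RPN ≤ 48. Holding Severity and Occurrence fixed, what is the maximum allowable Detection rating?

1

FM03: S=9, O=3, D=8 → current RPN = 216.
Fixed product = 27. Need 27 × D ≤ 48, so D ≤ 48/27 = 1.78.
Maximum integer Detection rating = 1 (gives RPN 27; D=2 would give 54 > 48).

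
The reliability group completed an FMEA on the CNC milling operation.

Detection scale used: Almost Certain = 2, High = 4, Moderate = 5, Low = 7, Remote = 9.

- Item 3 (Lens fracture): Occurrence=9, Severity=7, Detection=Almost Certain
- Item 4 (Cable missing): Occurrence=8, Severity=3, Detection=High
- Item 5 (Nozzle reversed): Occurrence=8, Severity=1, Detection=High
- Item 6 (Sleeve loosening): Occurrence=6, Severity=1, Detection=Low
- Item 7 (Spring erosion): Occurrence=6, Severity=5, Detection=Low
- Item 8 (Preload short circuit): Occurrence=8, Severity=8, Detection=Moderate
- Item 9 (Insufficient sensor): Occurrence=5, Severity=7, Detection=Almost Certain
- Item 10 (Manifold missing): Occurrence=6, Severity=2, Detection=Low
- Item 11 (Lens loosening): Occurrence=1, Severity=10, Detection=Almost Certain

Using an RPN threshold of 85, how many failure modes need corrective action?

4

RPN = Severity × Occurrence × Detection:
  Item 3: 7 × 9 × 2 = 126
  Item 4: 3 × 8 × 4 = 96
  Item 5: 1 × 8 × 4 = 32
  Item 6: 1 × 6 × 7 = 42
  Item 7: 5 × 6 × 7 = 210
  Item 8: 8 × 8 × 5 = 320
  Item 9: 7 × 5 × 2 = 70
  Item 10: 2 × 6 × 7 = 84
  Item 11: 10 × 1 × 2 = 20
Modes with RPN ≥ 85: Item 3 (126), Item 4 (96), Item 7 (210), Item 8 (320) → 4.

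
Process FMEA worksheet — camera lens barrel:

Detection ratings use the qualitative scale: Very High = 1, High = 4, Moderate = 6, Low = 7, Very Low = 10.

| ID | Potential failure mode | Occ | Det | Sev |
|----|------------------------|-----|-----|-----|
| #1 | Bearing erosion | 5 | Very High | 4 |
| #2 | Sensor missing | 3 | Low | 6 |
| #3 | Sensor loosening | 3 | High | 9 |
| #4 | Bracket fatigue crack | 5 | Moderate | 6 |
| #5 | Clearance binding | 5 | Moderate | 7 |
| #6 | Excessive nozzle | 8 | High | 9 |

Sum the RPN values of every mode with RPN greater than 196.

498

RPN = Severity × Occurrence × Detection:
  #1: 4 × 5 × 1 = 20
  #2: 6 × 3 × 7 = 126
  #3: 9 × 3 × 4 = 108
  #4: 6 × 5 × 6 = 180
  #5: 7 × 5 × 6 = 210
  #6: 9 × 8 × 4 = 288
RPN > 196: #5 (210), #6 (288).
Sum: 210 + 288 = 498.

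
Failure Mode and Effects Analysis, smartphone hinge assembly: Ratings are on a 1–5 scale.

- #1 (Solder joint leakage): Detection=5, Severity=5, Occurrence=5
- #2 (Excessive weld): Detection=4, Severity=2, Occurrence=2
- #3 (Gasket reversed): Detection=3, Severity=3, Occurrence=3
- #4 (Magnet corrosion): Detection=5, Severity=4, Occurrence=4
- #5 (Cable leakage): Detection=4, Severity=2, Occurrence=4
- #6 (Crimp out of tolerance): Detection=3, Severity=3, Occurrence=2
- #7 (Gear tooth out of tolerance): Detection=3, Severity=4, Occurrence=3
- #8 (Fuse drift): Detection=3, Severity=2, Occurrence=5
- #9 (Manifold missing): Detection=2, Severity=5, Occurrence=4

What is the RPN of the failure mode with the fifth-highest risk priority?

RPN = Severity × Occurrence × Detection:
  #1: 5 × 5 × 5 = 125
  #2: 2 × 2 × 4 = 16
  #3: 3 × 3 × 3 = 27
  #4: 4 × 4 × 5 = 80
  #5: 2 × 4 × 4 = 32
  #6: 3 × 2 × 3 = 18
  #7: 4 × 3 × 3 = 36
  #8: 2 × 5 × 3 = 30
  #9: 5 × 4 × 2 = 40
Sorted descending: 125, 80, 40, 36, 32, 30, 27, 18, 16.
The fifth-highest RPN is 32 (#5).

32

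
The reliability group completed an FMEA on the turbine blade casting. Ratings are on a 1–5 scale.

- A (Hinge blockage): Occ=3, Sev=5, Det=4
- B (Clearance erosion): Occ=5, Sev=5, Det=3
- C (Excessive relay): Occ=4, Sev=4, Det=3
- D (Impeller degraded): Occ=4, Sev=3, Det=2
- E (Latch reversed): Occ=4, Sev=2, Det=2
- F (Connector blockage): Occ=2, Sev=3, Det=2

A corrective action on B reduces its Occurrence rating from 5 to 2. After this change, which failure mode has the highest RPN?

RPN = Severity × Occurrence × Detection:
  A: 5 × 3 × 4 = 60
  B: 5 × 5 × 3 = 75
  C: 4 × 4 × 3 = 48
  D: 3 × 4 × 2 = 24
  E: 2 × 4 × 2 = 16
  F: 3 × 2 × 2 = 12
After action: B → 5 × 2 × 3 = 30.
Revised RPNs: A=60, C=48, B=30, D=24, E=16, F=12.
Highest is now A (60).

A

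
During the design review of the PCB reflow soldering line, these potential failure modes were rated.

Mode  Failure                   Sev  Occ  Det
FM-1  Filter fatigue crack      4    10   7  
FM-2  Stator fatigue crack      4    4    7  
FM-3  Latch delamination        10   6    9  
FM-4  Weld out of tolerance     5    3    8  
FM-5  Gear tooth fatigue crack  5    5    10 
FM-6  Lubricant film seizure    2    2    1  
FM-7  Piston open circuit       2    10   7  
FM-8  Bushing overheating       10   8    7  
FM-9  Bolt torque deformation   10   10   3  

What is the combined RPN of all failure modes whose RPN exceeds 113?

RPN = Severity × Occurrence × Detection:
  FM-1: 4 × 10 × 7 = 280
  FM-2: 4 × 4 × 7 = 112
  FM-3: 10 × 6 × 9 = 540
  FM-4: 5 × 3 × 8 = 120
  FM-5: 5 × 5 × 10 = 250
  FM-6: 2 × 2 × 1 = 4
  FM-7: 2 × 10 × 7 = 140
  FM-8: 10 × 8 × 7 = 560
  FM-9: 10 × 10 × 3 = 300
RPN > 113: FM-1 (280), FM-3 (540), FM-4 (120), FM-5 (250), FM-7 (140), FM-8 (560), FM-9 (300).
Sum: 280 + 540 + 120 + 250 + 140 + 560 + 300 = 2190.

2190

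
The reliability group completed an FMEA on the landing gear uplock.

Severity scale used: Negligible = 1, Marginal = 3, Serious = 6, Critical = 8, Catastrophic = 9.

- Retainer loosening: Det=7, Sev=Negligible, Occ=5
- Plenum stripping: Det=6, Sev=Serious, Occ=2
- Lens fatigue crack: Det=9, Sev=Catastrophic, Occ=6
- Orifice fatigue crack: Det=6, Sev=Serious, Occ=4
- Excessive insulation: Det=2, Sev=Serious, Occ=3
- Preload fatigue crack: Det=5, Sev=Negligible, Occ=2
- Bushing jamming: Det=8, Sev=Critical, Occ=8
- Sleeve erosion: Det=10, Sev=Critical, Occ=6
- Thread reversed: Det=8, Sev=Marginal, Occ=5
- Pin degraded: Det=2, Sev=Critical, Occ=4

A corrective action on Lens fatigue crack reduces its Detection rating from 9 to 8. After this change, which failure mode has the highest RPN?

Bushing jamming

RPN = Severity × Occurrence × Detection:
  Retainer loosening: 1 × 5 × 7 = 35
  Plenum stripping: 6 × 2 × 6 = 72
  Lens fatigue crack: 9 × 6 × 9 = 486
  Orifice fatigue crack: 6 × 4 × 6 = 144
  Excessive insulation: 6 × 3 × 2 = 36
  Preload fatigue crack: 1 × 2 × 5 = 10
  Bushing jamming: 8 × 8 × 8 = 512
  Sleeve erosion: 8 × 6 × 10 = 480
  Thread reversed: 3 × 5 × 8 = 120
  Pin degraded: 8 × 4 × 2 = 64
After action: Lens fatigue crack → 9 × 6 × 8 = 432.
Revised RPNs: Bushing jamming=512, Sleeve erosion=480, Lens fatigue crack=432, Orifice fatigue crack=144, Thread reversed=120, Plenum stripping=72, Pin degraded=64, Excessive insulation=36, Retainer loosening=35, Preload fatigue crack=10.
Highest is now Bushing jamming (512).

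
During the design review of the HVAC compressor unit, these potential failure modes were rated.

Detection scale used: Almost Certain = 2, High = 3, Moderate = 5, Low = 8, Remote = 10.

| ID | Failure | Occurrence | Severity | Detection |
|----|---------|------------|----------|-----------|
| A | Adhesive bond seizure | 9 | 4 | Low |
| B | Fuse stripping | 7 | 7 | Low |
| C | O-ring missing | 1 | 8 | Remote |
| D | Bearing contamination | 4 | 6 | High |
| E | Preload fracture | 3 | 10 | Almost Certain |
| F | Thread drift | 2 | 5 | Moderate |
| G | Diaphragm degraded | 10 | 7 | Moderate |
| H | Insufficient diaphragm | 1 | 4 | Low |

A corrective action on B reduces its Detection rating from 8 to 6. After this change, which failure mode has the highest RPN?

G

RPN = Severity × Occurrence × Detection:
  A: 4 × 9 × 8 = 288
  B: 7 × 7 × 8 = 392
  C: 8 × 1 × 10 = 80
  D: 6 × 4 × 3 = 72
  E: 10 × 3 × 2 = 60
  F: 5 × 2 × 5 = 50
  G: 7 × 10 × 5 = 350
  H: 4 × 1 × 8 = 32
After action: B → 7 × 7 × 6 = 294.
Revised RPNs: G=350, B=294, A=288, C=80, D=72, E=60, F=50, H=32.
Highest is now G (350).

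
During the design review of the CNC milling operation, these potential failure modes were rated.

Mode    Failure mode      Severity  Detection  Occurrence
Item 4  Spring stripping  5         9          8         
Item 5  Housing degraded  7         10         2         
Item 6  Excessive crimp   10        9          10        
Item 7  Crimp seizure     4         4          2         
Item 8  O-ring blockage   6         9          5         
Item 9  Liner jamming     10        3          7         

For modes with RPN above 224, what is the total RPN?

RPN = Severity × Occurrence × Detection:
  Item 4: 5 × 8 × 9 = 360
  Item 5: 7 × 2 × 10 = 140
  Item 6: 10 × 10 × 9 = 900
  Item 7: 4 × 2 × 4 = 32
  Item 8: 6 × 5 × 9 = 270
  Item 9: 10 × 7 × 3 = 210
RPN > 224: Item 4 (360), Item 6 (900), Item 8 (270).
Sum: 360 + 900 + 270 = 1530.

1530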